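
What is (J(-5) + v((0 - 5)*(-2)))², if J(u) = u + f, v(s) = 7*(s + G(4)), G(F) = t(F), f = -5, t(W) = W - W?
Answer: 3600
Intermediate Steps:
t(W) = 0
G(F) = 0
v(s) = 7*s (v(s) = 7*(s + 0) = 7*s)
J(u) = -5 + u (J(u) = u - 5 = -5 + u)
(J(-5) + v((0 - 5)*(-2)))² = ((-5 - 5) + 7*((0 - 5)*(-2)))² = (-10 + 7*(-5*(-2)))² = (-10 + 7*10)² = (-10 + 70)² = 60² = 3600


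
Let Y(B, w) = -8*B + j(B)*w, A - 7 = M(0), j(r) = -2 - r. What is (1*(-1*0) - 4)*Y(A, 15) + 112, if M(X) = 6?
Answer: 1428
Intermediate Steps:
A = 13 (A = 7 + 6 = 13)
Y(B, w) = -8*B + w*(-2 - B) (Y(B, w) = -8*B + (-2 - B)*w = -8*B + w*(-2 - B))
(1*(-1*0) - 4)*Y(A, 15) + 112 = (1*(-1*0) - 4)*(-8*13 - 1*15*(2 + 13)) + 112 = (1*0 - 4)*(-104 - 1*15*15) + 112 = (0 - 4)*(-104 - 225) + 112 = -4*(-329) + 112 = 1316 + 112 = 1428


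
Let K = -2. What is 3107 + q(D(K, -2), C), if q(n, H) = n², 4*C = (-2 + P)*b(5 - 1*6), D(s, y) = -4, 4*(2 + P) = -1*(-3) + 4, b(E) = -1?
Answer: 3123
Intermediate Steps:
P = -¼ (P = -2 + (-1*(-3) + 4)/4 = -2 + (3 + 4)/4 = -2 + (¼)*7 = -2 + 7/4 = -¼ ≈ -0.25000)
C = 9/16 (C = ((-2 - ¼)*(-1))/4 = (-9/4*(-1))/4 = (¼)*(9/4) = 9/16 ≈ 0.56250)
3107 + q(D(K, -2), C) = 3107 + (-4)² = 3107 + 16 = 3123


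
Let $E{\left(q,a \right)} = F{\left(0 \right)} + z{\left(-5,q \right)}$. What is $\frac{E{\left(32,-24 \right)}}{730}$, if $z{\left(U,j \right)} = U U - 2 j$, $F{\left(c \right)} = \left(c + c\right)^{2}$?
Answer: $- \frac{39}{730} \approx -0.053425$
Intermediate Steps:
$F{\left(c \right)} = 4 c^{2}$ ($F{\left(c \right)} = \left(2 c\right)^{2} = 4 c^{2}$)
$z{\left(U,j \right)} = U^{2} - 2 j$
$E{\left(q,a \right)} = 25 - 2 q$ ($E{\left(q,a \right)} = 4 \cdot 0^{2} - \left(-25 + 2 q\right) = 4 \cdot 0 - \left(-25 + 2 q\right) = 0 - \left(-25 + 2 q\right) = 25 - 2 q$)
$\frac{E{\left(32,-24 \right)}}{730} = \frac{25 - 64}{730} = \left(25 - 64\right) \frac{1}{730} = \left(-39\right) \frac{1}{730} = - \frac{39}{730}$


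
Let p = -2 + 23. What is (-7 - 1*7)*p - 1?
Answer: -295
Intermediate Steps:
p = 21
(-7 - 1*7)*p - 1 = (-7 - 1*7)*21 - 1 = (-7 - 7)*21 - 1 = -14*21 - 1 = -294 - 1 = -295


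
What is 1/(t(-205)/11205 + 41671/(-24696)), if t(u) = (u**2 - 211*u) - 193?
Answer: 4392360/25942619 ≈ 0.16931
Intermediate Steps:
t(u) = -193 + u**2 - 211*u
1/(t(-205)/11205 + 41671/(-24696)) = 1/((-193 + (-205)**2 - 211*(-205))/11205 + 41671/(-24696)) = 1/((-193 + 42025 + 43255)*(1/11205) + 41671*(-1/24696)) = 1/(85087*(1/11205) - 5953/3528) = 1/(85087/11205 - 5953/3528) = 1/(25942619/4392360) = 4392360/25942619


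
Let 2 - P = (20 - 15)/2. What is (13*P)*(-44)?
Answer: 286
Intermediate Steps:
P = -½ (P = 2 - (20 - 15)/2 = 2 - 5/2 = -½ ≈ -0.50000)
(13*P)*(-44) = (13*(-½))*(-44) = -13/2*(-44) = 286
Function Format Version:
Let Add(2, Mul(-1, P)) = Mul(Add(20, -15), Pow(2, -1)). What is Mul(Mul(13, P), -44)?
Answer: 286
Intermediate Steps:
P = Rational(-1, 2) (P = Add(2, Mul(-1, Mul(Add(20, -15), Pow(2, -1)))) = Add(2, Mul(-1, Mul(5, Rational(1, 2)))) = Add(2, Mul(-1, Rational(5, 2))) = Add(2, Rational(-5, 2)) = Rational(-1, 2) ≈ -0.50000)
Mul(Mul(13, P), -44) = Mul(Mul(13, Rational(-1, 2)), -44) = Mul(Rational(-13, 2), -44) = 286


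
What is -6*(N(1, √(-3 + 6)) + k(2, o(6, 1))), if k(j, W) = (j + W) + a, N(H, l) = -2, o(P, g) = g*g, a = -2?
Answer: 6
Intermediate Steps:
o(P, g) = g²
k(j, W) = -2 + W + j (k(j, W) = (j + W) - 2 = (W + j) - 2 = -2 + W + j)
-6*(N(1, √(-3 + 6)) + k(2, o(6, 1))) = -6*(-2 + (-2 + 1² + 2)) = -6*(-2 + (-2 + 1 + 2)) = -6*(-2 + 1) = -6*(-1) = 6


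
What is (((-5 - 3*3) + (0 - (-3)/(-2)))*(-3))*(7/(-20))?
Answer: -651/40 ≈ -16.275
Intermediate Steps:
(((-5 - 3*3) + (0 - (-3)/(-2)))*(-3))*(7/(-20)) = (((-5 - 9) + (0 - (-3)*(-1)/2))*(-3))*(7*(-1/20)) = ((-14 + (0 - 1*3/2))*(-3))*(-7/20) = ((-14 + (0 - 3/2))*(-3))*(-7/20) = ((-14 - 3/2)*(-3))*(-7/20) = -31/2*(-3)*(-7/20) = (93/2)*(-7/20) = -651/40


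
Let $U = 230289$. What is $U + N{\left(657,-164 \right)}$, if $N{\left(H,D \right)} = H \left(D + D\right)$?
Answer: $14793$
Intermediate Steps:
$N{\left(H,D \right)} = 2 D H$ ($N{\left(H,D \right)} = H 2 D = 2 D H$)
$U + N{\left(657,-164 \right)} = 230289 + 2 \left(-164\right) 657 = 230289 - 215496 = 14793$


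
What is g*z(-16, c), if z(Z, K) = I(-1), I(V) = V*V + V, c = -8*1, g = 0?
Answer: 0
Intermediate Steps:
c = -8
I(V) = V + V**2 (I(V) = V**2 + V = V + V**2)
z(Z, K) = 0 (z(Z, K) = -(1 - 1) = -1*0 = 0)
g*z(-16, c) = 0*0 = 0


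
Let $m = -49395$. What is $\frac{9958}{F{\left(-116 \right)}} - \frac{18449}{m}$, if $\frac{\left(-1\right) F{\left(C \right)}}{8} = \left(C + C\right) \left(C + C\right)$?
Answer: $\frac{3726058199}{10634545920} \approx 0.35037$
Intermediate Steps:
$F{\left(C \right)} = - 32 C^{2}$ ($F{\left(C \right)} = - 8 \left(C + C\right) \left(C + C\right) = - 8 \cdot 2 C 2 C = - 8 \cdot 4 C^{2} = - 32 C^{2}$)
$\frac{9958}{F{\left(-116 \right)}} - \frac{18449}{m} = \frac{9958}{\left(-32\right) \left(-116\right)^{2}} - \frac{18449}{-49395} = \frac{9958}{\left(-32\right) 13456} - - \frac{18449}{49395} = \frac{9958}{-430592} + \frac{18449}{49395} = 9958 \left(- \frac{1}{430592}\right) + \frac{18449}{49395} = - \frac{4979}{215296} + \frac{18449}{49395} = \frac{3726058199}{10634545920}$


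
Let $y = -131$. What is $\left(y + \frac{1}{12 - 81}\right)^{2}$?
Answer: $\frac{81721600}{4761} \approx 17165.0$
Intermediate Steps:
$\left(y + \frac{1}{12 - 81}\right)^{2} = \left(-131 + \frac{1}{12 - 81}\right)^{2} = \left(-131 + \frac{1}{-69}\right)^{2} = \left(-131 - \frac{1}{69}\right)^{2} = \left(- \frac{9040}{69}\right)^{2} = \frac{81721600}{4761}$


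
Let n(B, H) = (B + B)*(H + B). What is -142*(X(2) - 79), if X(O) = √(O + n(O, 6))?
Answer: 11218 - 142*√34 ≈ 10390.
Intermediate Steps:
n(B, H) = 2*B*(B + H) (n(B, H) = (2*B)*(B + H) = 2*B*(B + H))
X(O) = √(O + 2*O*(6 + O)) (X(O) = √(O + 2*O*(O + 6)) = √(O + 2*O*(6 + O)))
-142*(X(2) - 79) = -142*(√(2*(13 + 2*2)) - 79) = -142*(√(2*(13 + 4)) - 79) = -142*(√(2*17) - 79) = -142*(√34 - 79) = -142*(-79 + √34) = 11218 - 142*√34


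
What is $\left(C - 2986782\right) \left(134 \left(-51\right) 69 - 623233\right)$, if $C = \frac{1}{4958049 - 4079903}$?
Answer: $\frac{2871419933880021209}{878146} \approx 3.2699 \cdot 10^{12}$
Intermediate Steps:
$C = \frac{1}{878146} \approx 1.1388 \cdot 10^{-6}$
$\left(C - 2986782\right) \left(134 \left(-51\right) 69 - 623233\right) = \left(\frac{1}{878146} - 2986782\right) \left(134 \left(-51\right) 69 - 623233\right) = - \frac{2622830666171 \left(\left(-6834\right) 69 - 623233\right)}{878146} = - \frac{2622830666171 \left(-471546 - 623233\right)}{878146} = \left(- \frac{2622830666171}{878146}\right) \left(-1094779\right) = \frac{2871419933880021209}{878146}$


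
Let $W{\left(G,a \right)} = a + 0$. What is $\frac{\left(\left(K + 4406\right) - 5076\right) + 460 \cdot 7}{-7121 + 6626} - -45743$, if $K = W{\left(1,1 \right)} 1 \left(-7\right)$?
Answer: $\frac{22640242}{495} \approx 45738.0$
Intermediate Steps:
$W{\left(G,a \right)} = a$
$K = -7$ ($K = 1 \cdot 1 \left(-7\right) = 1 \left(-7\right) = -7$)
$\frac{\left(\left(K + 4406\right) - 5076\right) + 460 \cdot 7}{-7121 + 6626} - -45743 = \frac{\left(\left(-7 + 4406\right) - 5076\right) + 460 \cdot 7}{-7121 + 6626} - -45743 = \frac{\left(4399 - 5076\right) + 3220}{-495} + 45743 = \left(-677 + 3220\right) \left(- \frac{1}{495}\right) + 45743 = 2543 \left(- \frac{1}{495}\right) + 45743 = - \frac{2543}{495} + 45743 = \frac{22640242}{495}$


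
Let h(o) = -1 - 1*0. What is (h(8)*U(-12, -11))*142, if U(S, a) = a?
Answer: 1562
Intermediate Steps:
h(o) = -1 (h(o) = -1 + 0 = -1)
(h(8)*U(-12, -11))*142 = -1*(-11)*142 = 11*142 = 1562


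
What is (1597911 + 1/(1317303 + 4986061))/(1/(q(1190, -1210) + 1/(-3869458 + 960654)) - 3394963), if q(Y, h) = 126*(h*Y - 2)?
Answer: -5315485187810716198030614445/11293417180095556100868658844 ≈ -0.47067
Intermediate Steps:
q(Y, h) = -252 + 126*Y*h (q(Y, h) = 126*(Y*h - 2) = 126*(-2 + Y*h) = -252 + 126*Y*h)
(1597911 + 1/(1317303 + 4986061))/(1/(q(1190, -1210) + 1/(-3869458 + 960654)) - 3394963) = (1597911 + 1/(1317303 + 4986061))/(1/((-252 + 126*1190*(-1210)) + 1/(-3869458 + 960654)) - 3394963) = (1597911 + 1/6303364)/(1/((-252 - 181427400) + 1/(-2908804)) - 3394963) = (1597911 + 1/6303364)/(1/(-181427652 - 1/2908804) - 3394963) = 10072214672605/(6303364*(1/(-527737479848209/2908804) - 3394963)) = 10072214672605/(6303364*(-2908804/527737479848209 - 3394963)) = 10072214672605/(6303364*(-1791649217797918080071/527737479848209)) = (10072214672605/6303364)*(-527737479848209/1791649217797918080071) = -5315485187810716198030614445/11293417180095556100868658844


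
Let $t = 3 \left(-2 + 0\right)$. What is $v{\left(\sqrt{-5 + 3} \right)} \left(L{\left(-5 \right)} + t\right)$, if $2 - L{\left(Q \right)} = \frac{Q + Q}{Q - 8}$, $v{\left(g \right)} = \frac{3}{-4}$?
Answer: $\frac{93}{26} \approx 3.5769$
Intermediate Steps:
$v{\left(g \right)} = - \frac{3}{4}$ ($v{\left(g \right)} = 3 \left(- \frac{1}{4}\right) = - \frac{3}{4}$)
$L{\left(Q \right)} = 2 - \frac{2 Q}{-8 + Q}$ ($L{\left(Q \right)} = 2 - \frac{Q + Q}{Q - 8} = 2 - \frac{2 Q}{-8 + Q}$)
$t = -6$ ($t = 3 \left(-2\right) = -6$)
$v{\left(\sqrt{-5 + 3} \right)} \left(L{\left(-5 \right)} + t\right) = - \frac{3 \left(- \frac{16}{-8 - 5} - 6\right)}{4} = - \frac{3 \left(- \frac{16}{-13} - 6\right)}{4} = - \frac{3 \left(\left(-16\right) \left(- \frac{1}{13}\right) - 6\right)}{4} = - \frac{3 \left(\frac{16}{13} - 6\right)}{4} = \left(- \frac{3}{4}\right) \left(- \frac{62}{13}\right) = \frac{93}{26}$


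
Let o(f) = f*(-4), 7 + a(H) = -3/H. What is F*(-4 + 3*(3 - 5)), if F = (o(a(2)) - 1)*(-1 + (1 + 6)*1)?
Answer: -1980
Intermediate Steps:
a(H) = -7 - 3/H
o(f) = -4*f
F = 198 (F = (-4*(-7 - 3/2) - 1)*(-1 + (1 + 6)*1) = (-4*(-7 - 3*1/2) - 1)*(-1 + 7*1) = (-4*(-7 - 3/2) - 1)*(-1 + 7) = (-4*(-17/2) - 1)*6 = (34 - 1)*6 = 33*6 = 198)
F*(-4 + 3*(3 - 5)) = 198*(-4 + 3*(3 - 5)) = 198*(-4 + 3*(-2)) = 198*(-4 - 6) = 198*(-10) = -1980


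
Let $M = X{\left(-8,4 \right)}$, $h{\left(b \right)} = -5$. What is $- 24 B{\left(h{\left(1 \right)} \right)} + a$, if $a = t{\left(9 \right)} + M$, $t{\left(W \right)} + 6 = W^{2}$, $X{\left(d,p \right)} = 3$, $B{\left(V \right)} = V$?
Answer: $198$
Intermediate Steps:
$t{\left(W \right)} = -6 + W^{2}$
$M = 3$
$a = 78$ ($a = \left(-6 + 9^{2}\right) + 3 = \left(-6 + 81\right) + 3 = 75 + 3 = 78$)
$- 24 B{\left(h{\left(1 \right)} \right)} + a = \left(-24\right) \left(-5\right) + 78 = 120 + 78 = 198$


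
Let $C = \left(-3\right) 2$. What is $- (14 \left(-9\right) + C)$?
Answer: $132$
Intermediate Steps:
$C = -6$
$- (14 \left(-9\right) + C) = - (14 \left(-9\right) - 6) = - (-126 - 6) = \left(-1\right) \left(-132\right) = 132$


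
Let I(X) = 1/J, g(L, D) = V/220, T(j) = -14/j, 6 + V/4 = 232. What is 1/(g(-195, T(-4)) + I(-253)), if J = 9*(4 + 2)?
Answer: 2970/12259 ≈ 0.24227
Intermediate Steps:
V = 904 (V = -24 + 4*232 = -24 + 928 = 904)
g(L, D) = 226/55 (g(L, D) = 904/220 = 904*(1/220) = 226/55)
J = 54 (J = 9*6 = 54)
I(X) = 1/54
1/(g(-195, T(-4)) + I(-253)) = 1/(226/55 + 1/54) = 1/(12259/2970) = 2970/12259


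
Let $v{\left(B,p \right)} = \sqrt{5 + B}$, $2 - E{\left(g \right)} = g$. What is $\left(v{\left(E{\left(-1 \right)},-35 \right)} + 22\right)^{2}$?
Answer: $492 + 88 \sqrt{2} \approx 616.45$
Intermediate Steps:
$E{\left(g \right)} = 2 - g$
$\left(v{\left(E{\left(-1 \right)},-35 \right)} + 22\right)^{2} = \left(\sqrt{5 + \left(2 - -1\right)} + 22\right)^{2} = \left(\sqrt{5 + \left(2 + 1\right)} + 22\right)^{2} = \left(\sqrt{5 + 3} + 22\right)^{2} = \left(\sqrt{8} + 22\right)^{2} = \left(2 \sqrt{2} + 22\right)^{2} = \left(22 + 2 \sqrt{2}\right)^{2}$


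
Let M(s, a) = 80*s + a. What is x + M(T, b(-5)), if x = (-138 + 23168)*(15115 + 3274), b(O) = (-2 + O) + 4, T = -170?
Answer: 423485067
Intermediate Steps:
b(O) = 2 + O
x = 423498670 (x = 23030*18389 = 423498670)
M(s, a) = a + 80*s
x + M(T, b(-5)) = 423498670 + ((2 - 5) + 80*(-170)) = 423498670 + (-3 - 13600) = 423498670 - 13603 = 423485067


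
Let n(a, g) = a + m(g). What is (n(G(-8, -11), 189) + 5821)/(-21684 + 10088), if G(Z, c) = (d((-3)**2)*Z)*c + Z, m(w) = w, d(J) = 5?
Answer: -3221/5798 ≈ -0.55554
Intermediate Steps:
G(Z, c) = Z + 5*Z*c (G(Z, c) = (5*Z)*c + Z = 5*Z*c + Z = Z + 5*Z*c)
n(a, g) = a + g
(n(G(-8, -11), 189) + 5821)/(-21684 + 10088) = ((-8*(1 + 5*(-11)) + 189) + 5821)/(-21684 + 10088) = ((-8*(1 - 55) + 189) + 5821)/(-11596) = ((-8*(-54) + 189) + 5821)*(-1/11596) = ((432 + 189) + 5821)*(-1/11596) = (621 + 5821)*(-1/11596) = 6442*(-1/11596) = -3221/5798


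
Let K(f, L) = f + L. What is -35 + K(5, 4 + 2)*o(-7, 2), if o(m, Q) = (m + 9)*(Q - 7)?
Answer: -145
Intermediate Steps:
K(f, L) = L + f
o(m, Q) = (-7 + Q)*(9 + m) (o(m, Q) = (9 + m)*(-7 + Q) = (-7 + Q)*(9 + m))
-35 + K(5, 4 + 2)*o(-7, 2) = -35 + ((4 + 2) + 5)*(-63 - 7*(-7) + 9*2 + 2*(-7)) = -35 + (6 + 5)*(-63 + 49 + 18 - 14) = -35 + 11*(-10) = -35 - 110 = -145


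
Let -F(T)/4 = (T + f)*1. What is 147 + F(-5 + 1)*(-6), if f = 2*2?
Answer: 147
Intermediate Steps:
f = 4
F(T) = -16 - 4*T (F(T) = -4*(T + 4) = -4*(4 + T) = -16 - 4*T)
147 + F(-5 + 1)*(-6) = 147 + (-16 - 4*(-5 + 1))*(-6) = 147 + (-16 - 4*(-4))*(-6) = 147 + (-16 + 16)*(-6) = 147 + 0*(-6) = 147 + 0 = 147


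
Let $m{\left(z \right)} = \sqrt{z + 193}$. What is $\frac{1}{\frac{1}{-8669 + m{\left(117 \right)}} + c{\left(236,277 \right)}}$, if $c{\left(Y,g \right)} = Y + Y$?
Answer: $\frac{35471381803}{16742488119249} + \frac{\sqrt{310}}{16742488119249} \approx 0.0021186$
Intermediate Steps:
$c{\left(Y,g \right)} = 2 Y$
$m{\left(z \right)} = \sqrt{193 + z}$
$\frac{1}{\frac{1}{-8669 + m{\left(117 \right)}} + c{\left(236,277 \right)}} = \frac{1}{\frac{1}{-8669 + \sqrt{193 + 117}} + 2 \cdot 236} = \frac{1}{\frac{1}{-8669 + \sqrt{310}} + 472} = \frac{1}{472 + \frac{1}{-8669 + \sqrt{310}}}$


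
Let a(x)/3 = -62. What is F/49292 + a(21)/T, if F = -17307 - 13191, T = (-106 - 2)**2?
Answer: -15204041/23955912 ≈ -0.63467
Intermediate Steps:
T = 11664 (T = (-108)**2 = 11664)
a(x) = -186 (a(x) = 3*(-62) = -186)
F = -30498
F/49292 + a(21)/T = -30498/49292 - 186/11664 = -30498*1/49292 - 186*1/11664 = -15249/24646 - 31/1944 = -15204041/23955912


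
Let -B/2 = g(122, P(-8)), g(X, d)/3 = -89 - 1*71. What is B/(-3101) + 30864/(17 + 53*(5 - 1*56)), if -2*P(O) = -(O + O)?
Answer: -49143912/4164643 ≈ -11.800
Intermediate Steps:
P(O) = O (P(O) = -(-1)*(O + O)/2 = -(-1)*2*O/2 = -(-1)*O = O)
g(X, d) = -480 (g(X, d) = 3*(-89 - 1*71) = 3*(-89 - 71) = 3*(-160) = -480)
B = 960 (B = -2*(-480) = 960)
B/(-3101) + 30864/(17 + 53*(5 - 1*56)) = 960/(-3101) + 30864/(17 + 53*(5 - 1*56)) = 960*(-1/3101) + 30864/(17 + 53*(5 - 56)) = -960/3101 + 30864/(17 + 53*(-51)) = -960/3101 + 30864/(17 - 2703) = -960/3101 + 30864/(-2686) = -960/3101 + 30864*(-1/2686) = -960/3101 - 15432/1343 = -49143912/4164643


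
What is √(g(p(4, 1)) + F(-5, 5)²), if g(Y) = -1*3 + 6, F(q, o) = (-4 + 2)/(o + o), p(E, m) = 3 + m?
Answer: 2*√19/5 ≈ 1.7436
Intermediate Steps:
F(q, o) = -1/o (F(q, o) = -2*1/(2*o) = -1/o)
g(Y) = 3 (g(Y) = -3 + 6 = 3)
√(g(p(4, 1)) + F(-5, 5)²) = √(3 + (-1/5)²) = √(3 + (-1*⅕)²) = √(3 + (-⅕)²) = √(3 + 1/25) = √(76/25) = 2*√19/5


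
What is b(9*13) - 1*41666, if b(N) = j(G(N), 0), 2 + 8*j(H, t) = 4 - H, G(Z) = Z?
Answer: -333443/8 ≈ -41680.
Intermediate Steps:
j(H, t) = ¼ - H/8 (j(H, t) = -¼ + (4 - H)/8 = -¼ + (½ - H/8) = ¼ - H/8)
b(N) = ¼ - N/8
b(9*13) - 1*41666 = (¼ - 9*13/8) - 1*41666 = (¼ - ⅛*117) - 41666 = (¼ - 117/8) - 41666 = -115/8 - 41666 = -333443/8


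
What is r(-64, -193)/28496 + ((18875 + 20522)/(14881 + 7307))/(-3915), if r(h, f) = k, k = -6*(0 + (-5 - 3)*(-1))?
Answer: -330764117/154708381620 ≈ -0.0021380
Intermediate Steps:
k = -48 (k = -6*(0 - 8*(-1)) = -6*(0 + 8) = -6*8 = -48)
r(h, f) = -48
r(-64, -193)/28496 + ((18875 + 20522)/(14881 + 7307))/(-3915) = -48/28496 + ((18875 + 20522)/(14881 + 7307))/(-3915) = -48*1/28496 + (39397/22188)*(-1/3915) = -3/1781 + (39397*(1/22188))*(-1/3915) = -3/1781 + (39397/22188)*(-1/3915) = -3/1781 - 39397/86866020 = -330764117/154708381620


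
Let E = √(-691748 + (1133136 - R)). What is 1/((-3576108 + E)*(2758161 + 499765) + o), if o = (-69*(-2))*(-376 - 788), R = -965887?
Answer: -582534769632/6786934409757546422426585 - 1628963*√56291/13573868819515092844853170 ≈ -8.5860e-14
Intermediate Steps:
E = 5*√56291 (E = √(-691748 + (1133136 - 1*(-965887))) = √(-691748 + (1133136 + 965887)) = √(-691748 + 2099023) = √1407275 = 5*√56291 ≈ 1186.3)
o = -160632 (o = 138*(-1164) = -160632)
1/((-3576108 + E)*(2758161 + 499765) + o) = 1/((-3576108 + 5*√56291)*(2758161 + 499765) - 160632) = 1/((-3576108 + 5*√56291)*3257926 - 160632) = 1/((-11650695232008 + 16289630*√56291) - 160632) = 1/(-11650695392640 + 16289630*√56291)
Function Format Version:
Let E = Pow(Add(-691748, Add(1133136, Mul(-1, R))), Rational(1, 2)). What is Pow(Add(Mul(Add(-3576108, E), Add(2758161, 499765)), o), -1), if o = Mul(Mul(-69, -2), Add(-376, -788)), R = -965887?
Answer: Add(Rational(-582534769632, 6786934409757546422426585), Mul(Rational(-1628963, 13573868819515092844853170), Pow(56291, Rational(1, 2)))) ≈ -8.5860e-14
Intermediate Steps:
E = Mul(5, Pow(56291, Rational(1, 2))) (E = Pow(Add(-691748, Add(1133136, Mul(-1, -965887))), Rational(1, 2)) = Pow(Add(-691748, Add(1133136, 965887)), Rational(1, 2)) = Pow(Add(-691748, 2099023), Rational(1, 2)) = Pow(1407275, Rational(1, 2)) = Mul(5, Pow(56291, Rational(1, 2))) ≈ 1186.3)
o = -160632 (o = Mul(138, -1164) = -160632)
Pow(Add(Mul(Add(-3576108, E), Add(2758161, 499765)), o), -1) = Pow(Add(Mul(Add(-3576108, Mul(5, Pow(56291, Rational(1, 2)))), Add(2758161, 499765)), -160632), -1) = Pow(Add(Mul(Add(-3576108, Mul(5, Pow(56291, Rational(1, 2)))), 3257926), -160632), -1) = Pow(Add(Add(-11650695232008, Mul(16289630, Pow(56291, Rational(1, 2)))), -160632), -1) = Pow(Add(-11650695392640, Mul(16289630, Pow(56291, Rational(1, 2)))), -1)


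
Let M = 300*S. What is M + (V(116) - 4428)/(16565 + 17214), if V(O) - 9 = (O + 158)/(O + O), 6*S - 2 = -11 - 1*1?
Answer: -1959694467/3918364 ≈ -500.13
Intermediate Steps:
S = -5/3 (S = ⅓ + (-11 - 1*1)/6 = ⅓ + (-11 - 1)/6 = ⅓ + (⅙)*(-12) = ⅓ - 2 = -5/3 ≈ -1.6667)
V(O) = 9 + (158 + O)/(2*O) (V(O) = 9 + (O + 158)/(O + O) = 9 + (158 + O)/((2*O)) = 9 + (158 + O)*(1/(2*O)) = 9 + (158 + O)/(2*O))
M = -500 (M = 300*(-5/3) = -500)
M + (V(116) - 4428)/(16565 + 17214) = -500 + ((19/2 + 79/116) - 4428)/(16565 + 17214) = -500 + ((19/2 + 79*(1/116)) - 4428)/33779 = -500 + ((19/2 + 79/116) - 4428)*(1/33779) = -500 + (1181/116 - 4428)*(1/33779) = -500 - 512467/116*1/33779 = -500 - 512467/3918364 = -1959694467/3918364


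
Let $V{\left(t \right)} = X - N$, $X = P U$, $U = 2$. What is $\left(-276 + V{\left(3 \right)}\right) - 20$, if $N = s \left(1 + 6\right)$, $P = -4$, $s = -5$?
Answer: $-269$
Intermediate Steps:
$X = -8$ ($X = \left(-4\right) 2 = -8$)
$N = -35$ ($N = - 5 \left(1 + 6\right) = \left(-5\right) 7 = -35$)
$V{\left(t \right)} = 27$ ($V{\left(t \right)} = -8 - -35 = -8 + 35 = 27$)
$\left(-276 + V{\left(3 \right)}\right) - 20 = \left(-276 + 27\right) - 20 = -249 - 20 = -269$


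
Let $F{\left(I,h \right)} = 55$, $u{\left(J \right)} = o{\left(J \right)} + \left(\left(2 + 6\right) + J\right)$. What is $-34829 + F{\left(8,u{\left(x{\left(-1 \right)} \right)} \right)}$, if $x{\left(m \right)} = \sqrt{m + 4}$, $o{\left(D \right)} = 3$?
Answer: $-34774$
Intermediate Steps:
$x{\left(m \right)} = \sqrt{4 + m}$
$u{\left(J \right)} = 11 + J$ ($u{\left(J \right)} = 3 + \left(\left(2 + 6\right) + J\right) = 3 + \left(8 + J\right) = 11 + J$)
$-34829 + F{\left(8,u{\left(x{\left(-1 \right)} \right)} \right)} = -34829 + 55 = -34774$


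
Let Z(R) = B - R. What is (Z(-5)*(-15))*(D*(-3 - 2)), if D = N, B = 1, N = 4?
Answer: 1800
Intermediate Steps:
D = 4
Z(R) = 1 - R
(Z(-5)*(-15))*(D*(-3 - 2)) = ((1 - 1*(-5))*(-15))*(4*(-3 - 2)) = ((1 + 5)*(-15))*(4*(-5)) = (6*(-15))*(-20) = -90*(-20) = 1800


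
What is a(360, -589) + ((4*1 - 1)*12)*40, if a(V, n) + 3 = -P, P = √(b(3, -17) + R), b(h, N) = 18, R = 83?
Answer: 1437 - √101 ≈ 1426.9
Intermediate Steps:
P = √101 (P = √(18 + 83) = √101 ≈ 10.050)
a(V, n) = -3 - √101
a(360, -589) + ((4*1 - 1)*12)*40 = (-3 - √101) + ((4*1 - 1)*12)*40 = (-3 - √101) + ((4 - 1)*12)*40 = (-3 - √101) + (3*12)*40 = (-3 - √101) + 36*40 = (-3 - √101) + 1440 = 1437 - √101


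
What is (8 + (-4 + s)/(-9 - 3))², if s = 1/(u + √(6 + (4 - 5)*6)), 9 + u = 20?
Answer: 1207801/17424 ≈ 69.318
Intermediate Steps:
u = 11 (u = -9 + 20 = 11)
s = 1/11 (s = 1/(11 + √(6 + (4 - 5)*6)) = 1/(11 + √(6 - 1*6)) = 1/(11 + √(6 - 6)) = 1/(11 + √0) = 1/(11 + 0) = 1/11 ≈ 0.090909)
(8 + (-4 + s)/(-9 - 3))² = (8 + (-4 + 1/11)/(-9 - 3))² = (8 - 43/11/(-12))² = (8 - 43/11*(-1/12))² = (8 + 43/132)² = (1099/132)² = 1207801/17424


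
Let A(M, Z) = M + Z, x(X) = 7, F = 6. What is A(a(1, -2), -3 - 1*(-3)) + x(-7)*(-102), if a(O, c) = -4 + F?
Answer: -712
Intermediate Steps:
a(O, c) = 2 (a(O, c) = -4 + 6 = 2)
A(a(1, -2), -3 - 1*(-3)) + x(-7)*(-102) = (2 + (-3 - 1*(-3))) + 7*(-102) = (2 + (-3 + 3)) - 714 = (2 + 0) - 714 = 2 - 714 = -712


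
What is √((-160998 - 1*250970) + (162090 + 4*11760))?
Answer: I*√202838 ≈ 450.38*I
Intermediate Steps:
√((-160998 - 1*250970) + (162090 + 4*11760)) = √((-160998 - 250970) + (162090 + 47040)) = √(-411968 + 209130) = √(-202838) = I*√202838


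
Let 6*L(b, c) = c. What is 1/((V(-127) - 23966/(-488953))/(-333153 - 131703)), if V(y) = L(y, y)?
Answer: 1363756414608/61953235 ≈ 22013.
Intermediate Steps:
L(b, c) = c/6
V(y) = y/6
1/((V(-127) - 23966/(-488953))/(-333153 - 131703)) = 1/(((⅙)*(-127) - 23966/(-488953))/(-333153 - 131703)) = 1/((-127/6 - 23966*(-1/488953))/(-464856)) = 1/((-127/6 + 23966/488953)*(-1/464856)) = 1/(-61953235/2933718*(-1/464856)) = 1/(61953235/1363756414608) = 1363756414608/61953235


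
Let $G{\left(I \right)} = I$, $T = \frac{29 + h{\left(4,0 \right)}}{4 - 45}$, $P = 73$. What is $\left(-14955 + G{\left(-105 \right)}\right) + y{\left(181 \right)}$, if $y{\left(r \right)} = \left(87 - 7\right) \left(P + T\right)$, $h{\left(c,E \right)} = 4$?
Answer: $- \frac{380660}{41} \approx -9284.4$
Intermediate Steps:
$T = - \frac{33}{41}$ ($T = \frac{29 + 4}{4 - 45} = \frac{33}{-41} = 33 \left(- \frac{1}{41}\right) = - \frac{33}{41} \approx -0.80488$)
$y{\left(r \right)} = \frac{236800}{41}$ ($y{\left(r \right)} = \left(87 - 7\right) \left(73 - \frac{33}{41}\right) = 80 \cdot \frac{2960}{41} = \frac{236800}{41}$)
$\left(-14955 + G{\left(-105 \right)}\right) + y{\left(181 \right)} = \left(-14955 - 105\right) + \frac{236800}{41} = -15060 + \frac{236800}{41} = - \frac{380660}{41}$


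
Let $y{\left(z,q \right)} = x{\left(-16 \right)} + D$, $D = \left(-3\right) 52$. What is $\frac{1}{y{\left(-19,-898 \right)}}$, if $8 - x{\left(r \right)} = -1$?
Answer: $- \frac{1}{147} \approx -0.0068027$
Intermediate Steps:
$x{\left(r \right)} = 9$ ($x{\left(r \right)} = 8 - -1 = 8 + 1 = 9$)
$D = -156$
$y{\left(z,q \right)} = -147$ ($y{\left(z,q \right)} = 9 - 156 = -147$)
$\frac{1}{y{\left(-19,-898 \right)}} = \frac{1}{-147} = - \frac{1}{147}$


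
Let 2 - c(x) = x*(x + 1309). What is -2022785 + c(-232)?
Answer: -1772919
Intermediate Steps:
c(x) = 2 - x*(1309 + x) (c(x) = 2 - x*(x + 1309) = 2 - x*(1309 + x))
-2022785 + c(-232) = -2022785 + (2 - 1*(-232)² - 1309*(-232)) = -2022785 + (2 - 1*53824 + 303688) = -2022785 + (2 - 53824 + 303688) = -2022785 + 249866 = -1772919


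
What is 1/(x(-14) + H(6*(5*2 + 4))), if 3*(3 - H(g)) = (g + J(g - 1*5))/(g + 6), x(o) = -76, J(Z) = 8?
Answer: -135/9901 ≈ -0.013635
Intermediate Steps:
H(g) = 3 - (8 + g)/(3*(6 + g)) (H(g) = 3 - (g + 8)/(3*(g + 6)) = 3 - (8 + g)/(3*(6 + g)))
1/(x(-14) + H(6*(5*2 + 4))) = 1/(-76 + 2*(23 + 4*(6*(5*2 + 4)))/(3*(6 + 6*(5*2 + 4)))) = 1/(-76 + 2*(23 + 4*(6*(10 + 4)))/(3*(6 + 6*(10 + 4)))) = 1/(-76 + 2*(23 + 4*(6*14))/(3*(6 + 6*14))) = 1/(-76 + 2*(23 + 4*84)/(3*(6 + 84))) = 1/(-76 + (⅔)*(23 + 336)/90) = 1/(-76 + (⅔)*(1/90)*359) = 1/(-76 + 359/135) = 1/(-9901/135) = -135/9901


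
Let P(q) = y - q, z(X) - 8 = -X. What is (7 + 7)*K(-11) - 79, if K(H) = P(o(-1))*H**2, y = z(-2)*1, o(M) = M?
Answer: 18555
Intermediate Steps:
z(X) = 8 - X
y = 10 (y = (8 - 1*(-2))*1 = (8 + 2)*1 = 10*1 = 10)
P(q) = 10 - q
K(H) = 11*H**2 (K(H) = (10 - 1*(-1))*H**2 = (10 + 1)*H**2 = 11*H**2)
(7 + 7)*K(-11) - 79 = (7 + 7)*(11*(-11)**2) - 79 = 14*(11*121) - 79 = 14*1331 - 79 = 18634 - 79 = 18555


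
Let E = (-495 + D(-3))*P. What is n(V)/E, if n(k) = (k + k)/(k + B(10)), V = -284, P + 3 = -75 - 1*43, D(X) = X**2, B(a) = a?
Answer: 142/4028211 ≈ 3.5251e-5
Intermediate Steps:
P = -121 (P = -3 + (-75 - 1*43) = -3 + (-75 - 43) = -3 - 118 = -121)
n(k) = 2*k/(10 + k) (n(k) = (k + k)/(k + 10) = (2*k)/(10 + k) = 2*k/(10 + k))
E = 58806 (E = (-495 + (-3)**2)*(-121) = (-495 + 9)*(-121) = -486*(-121) = 58806)
n(V)/E = (2*(-284)/(10 - 284))/58806 = (2*(-284)/(-274))*(1/58806) = (2*(-284)*(-1/274))*(1/58806) = (284/137)*(1/58806) = 142/4028211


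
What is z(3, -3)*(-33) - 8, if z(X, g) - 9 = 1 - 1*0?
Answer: -338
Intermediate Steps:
z(X, g) = 10 (z(X, g) = 9 + (1 - 1*0) = 9 + (1 + 0) = 9 + 1 = 10)
z(3, -3)*(-33) - 8 = 10*(-33) - 8 = -330 - 8 = -338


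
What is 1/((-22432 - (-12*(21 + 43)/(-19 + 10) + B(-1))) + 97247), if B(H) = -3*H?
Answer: 3/224180 ≈ 1.3382e-5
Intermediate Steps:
B(H) = -3*H
1/((-22432 - (-12*(21 + 43)/(-19 + 10) + B(-1))) + 97247) = 1/((-22432 - (-12*(21 + 43)/(-19 + 10) - 3*(-1))) + 97247) = 1/((-22432 - (-768/(-9) + 3)) + 97247) = 1/((-22432 - (-768*(-1)/9 + 3)) + 97247) = 1/((-22432 - (-12*(-64/9) + 3)) + 97247) = 1/((-22432 - (256/3 + 3)) + 97247) = 1/((-22432 - 1*265/3) + 97247) = 1/((-22432 - 265/3) + 97247) = 1/(-67561/3 + 97247) = 1/(224180/3) = 3/224180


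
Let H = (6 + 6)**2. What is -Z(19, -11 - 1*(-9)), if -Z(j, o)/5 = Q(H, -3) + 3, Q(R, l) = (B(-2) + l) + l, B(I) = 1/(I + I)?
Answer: -65/4 ≈ -16.250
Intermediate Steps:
H = 144 (H = 12**2 = 144)
B(I) = 1/(2*I)
Q(R, l) = -1/4 + 2*l (Q(R, l) = ((1/2)/(-2) + l) + l = ((1/2)*(-1/2) + l) + l = (-1/4 + l) + l = -1/4 + 2*l)
Z(j, o) = 65/4 (Z(j, o) = -5*((-1/4 + 2*(-3)) + 3) = -5*((-1/4 - 6) + 3) = -5*(-25/4 + 3) = -5*(-13/4) = 65/4)
-Z(19, -11 - 1*(-9)) = -1*65/4 = -65/4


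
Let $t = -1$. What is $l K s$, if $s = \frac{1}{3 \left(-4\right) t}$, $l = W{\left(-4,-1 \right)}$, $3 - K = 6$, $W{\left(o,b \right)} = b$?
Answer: $\frac{1}{4} \approx 0.25$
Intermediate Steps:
$K = -3$ ($K = 3 - 6 = -3$)
$l = -1$
$s = \frac{1}{12}$ ($s = \frac{1}{3 \left(-4\right) \left(-1\right)} = \frac{1}{\left(-12\right) \left(-1\right)} = \frac{1}{12} \approx 0.083333$)
$l K s = - \frac{-3}{12} = \left(-1\right) \left(- \frac{1}{4}\right) = \frac{1}{4}$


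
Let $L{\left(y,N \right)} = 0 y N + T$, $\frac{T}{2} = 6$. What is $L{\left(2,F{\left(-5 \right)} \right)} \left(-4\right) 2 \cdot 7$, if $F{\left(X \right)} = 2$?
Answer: $-672$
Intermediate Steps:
$T = 12$ ($T = 2 \cdot 6 = 12$)
$L{\left(y,N \right)} = 12$ ($L{\left(y,N \right)} = 0 y N + 12 = 0 N + 12 = 0 + 12 = 12$)
$L{\left(2,F{\left(-5 \right)} \right)} \left(-4\right) 2 \cdot 7 = 12 \left(-4\right) 2 \cdot 7 = 12 \left(\left(-8\right) 7\right) = 12 \left(-56\right) = -672$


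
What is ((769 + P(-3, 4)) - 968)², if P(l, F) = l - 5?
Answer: 42849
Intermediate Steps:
P(l, F) = -5 + l
((769 + P(-3, 4)) - 968)² = ((769 + (-5 - 3)) - 968)² = ((769 - 8) - 968)² = (761 - 968)² = (-207)² = 42849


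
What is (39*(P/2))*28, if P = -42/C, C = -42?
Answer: 546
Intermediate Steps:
P = 1 (P = -42/(-42) = -42*(-1/42) = 1)
(39*(P/2))*28 = (39*(1/2))*28 = (39*(1*(½)))*28 = (39*(½))*28 = (39/2)*28 = 546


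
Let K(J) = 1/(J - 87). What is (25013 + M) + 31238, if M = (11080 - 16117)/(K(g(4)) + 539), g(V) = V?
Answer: 838675555/14912 ≈ 56242.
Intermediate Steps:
K(J) = 1/(-87 + J)
M = -139357/14912 (M = (11080 - 16117)/(1/(-87 + 4) + 539) = -5037/(1/(-83) + 539) = -5037/(-1/83 + 539) = -5037/44736/83 = -5037*83/44736 = -139357/14912 ≈ -9.3453)
(25013 + M) + 31238 = (25013 - 139357/14912) + 31238 = 372854499/14912 + 31238 = 838675555/14912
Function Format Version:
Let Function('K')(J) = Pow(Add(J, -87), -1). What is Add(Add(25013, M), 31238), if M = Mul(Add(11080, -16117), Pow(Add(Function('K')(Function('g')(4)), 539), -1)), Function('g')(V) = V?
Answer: Rational(838675555, 14912) ≈ 56242.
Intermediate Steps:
Function('K')(J) = Pow(Add(-87, J), -1)
M = Rational(-139357, 14912) (M = Mul(Add(11080, -16117), Pow(Add(Pow(Add(-87, 4), -1), 539), -1)) = Mul(-5037, Pow(Add(Pow(-83, -1), 539), -1)) = Mul(-5037, Pow(Add(Rational(-1, 83), 539), -1)) = Mul(-5037, Pow(Rational(44736, 83), -1)) = Mul(-5037, Rational(83, 44736)) = Rational(-139357, 14912) ≈ -9.3453)
Add(Add(25013, M), 31238) = Add(Add(25013, Rational(-139357, 14912)), 31238) = Add(Rational(372854499, 14912), 31238) = Rational(838675555, 14912)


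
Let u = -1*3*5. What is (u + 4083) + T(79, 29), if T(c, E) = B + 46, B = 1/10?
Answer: 41141/10 ≈ 4114.1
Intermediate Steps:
B = 1/10 ≈ 0.10000
T(c, E) = 461/10 (T(c, E) = 1/10 + 46 = 461/10)
u = -15 (u = -3*5 = -15)
(u + 4083) + T(79, 29) = (-15 + 4083) + 461/10 = 4068 + 461/10 = 41141/10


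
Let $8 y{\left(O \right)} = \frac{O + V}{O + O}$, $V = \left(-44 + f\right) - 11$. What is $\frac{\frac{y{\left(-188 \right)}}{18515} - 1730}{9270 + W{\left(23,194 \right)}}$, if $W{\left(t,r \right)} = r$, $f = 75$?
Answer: $- \frac{1720519597}{9412137280} \approx -0.1828$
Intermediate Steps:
$V = 20$ ($V = \left(-44 + 75\right) - 11 = 31 - 11 = 20$)
$y{\left(O \right)} = \frac{20 + O}{16 O}$ ($y{\left(O \right)} = \frac{\left(O + 20\right) \frac{1}{O + O}}{8} = \frac{\left(20 + O\right) \frac{1}{2 O}}{8} = \frac{\frac{1}{2} \frac{1}{O} \left(20 + O\right)}{8} = \frac{20 + O}{16 O}$)
$\frac{\frac{y{\left(-188 \right)}}{18515} - 1730}{9270 + W{\left(23,194 \right)}} = \frac{\frac{\frac{1}{16} \frac{1}{-188} \left(20 - 188\right)}{18515} - 1730}{9270 + 194} = \frac{\frac{1}{16} \left(- \frac{1}{188}\right) \left(-168\right) \frac{1}{18515} - 1730}{9464} = \left(\frac{21}{376} \cdot \frac{1}{18515} - 1730\right) \frac{1}{9464} = \left(\frac{3}{994520} - 1730\right) \frac{1}{9464} = \left(- \frac{1720519597}{994520}\right) \frac{1}{9464} = - \frac{1720519597}{9412137280}$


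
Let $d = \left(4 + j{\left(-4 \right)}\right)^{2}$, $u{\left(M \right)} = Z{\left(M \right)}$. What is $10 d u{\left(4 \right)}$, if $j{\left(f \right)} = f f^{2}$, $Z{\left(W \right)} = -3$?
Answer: $-108000$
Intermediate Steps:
$u{\left(M \right)} = -3$
$j{\left(f \right)} = f^{3}$
$d = 3600$ ($d = \left(4 + \left(-4\right)^{3}\right)^{2} = \left(4 - 64\right)^{2} = \left(-60\right)^{2} = 3600$)
$10 d u{\left(4 \right)} = 10 \cdot 3600 \left(-3\right) = 36000 \left(-3\right) = -108000$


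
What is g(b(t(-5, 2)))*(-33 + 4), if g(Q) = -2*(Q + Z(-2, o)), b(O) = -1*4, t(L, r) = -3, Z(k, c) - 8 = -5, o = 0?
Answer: -58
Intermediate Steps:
Z(k, c) = 3 (Z(k, c) = 8 - 5 = 3)
b(O) = -4
g(Q) = -6 - 2*Q (g(Q) = -2*(Q + 3) = -2*(3 + Q) = -6 - 2*Q)
g(b(t(-5, 2)))*(-33 + 4) = (-6 - 2*(-4))*(-33 + 4) = (-6 + 8)*(-29) = 2*(-29) = -58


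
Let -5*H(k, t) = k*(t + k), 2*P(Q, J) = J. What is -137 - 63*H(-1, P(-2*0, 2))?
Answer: -137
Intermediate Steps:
P(Q, J) = J/2
H(k, t) = -k*(k + t)/5 (H(k, t) = -k*(t + k)/5 = -k*(k + t)/5)
-137 - 63*H(-1, P(-2*0, 2)) = -137 - (-63)*(-1)*(-1 + (½)*2)/5 = -137 - (-63)*(-1)*(-1 + 1)/5 = -137 - (-63)*(-1)*0/5 = -137 - 63*0 = -137 + 0 = -137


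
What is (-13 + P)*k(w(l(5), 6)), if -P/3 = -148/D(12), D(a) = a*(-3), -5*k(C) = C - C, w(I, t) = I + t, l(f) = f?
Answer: 0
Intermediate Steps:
k(C) = 0 (k(C) = -(C - C)/5 = -1/5*0 = 0)
D(a) = -3*a
P = -37/3 (P = -(-444)/((-3*12)) = -(-444)/(-36) = -(-444)*(-1)/36 = -3*37/9 = -37/3 ≈ -12.333)
(-13 + P)*k(w(l(5), 6)) = (-13 - 37/3)*0 = -76/3*0 = 0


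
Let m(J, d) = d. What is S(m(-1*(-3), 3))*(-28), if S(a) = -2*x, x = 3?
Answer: 168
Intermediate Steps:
S(a) = -6 (S(a) = -2*3 = -6)
S(m(-1*(-3), 3))*(-28) = -6*(-28) = 168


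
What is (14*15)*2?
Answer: 420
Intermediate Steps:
(14*15)*2 = 210*2 = 420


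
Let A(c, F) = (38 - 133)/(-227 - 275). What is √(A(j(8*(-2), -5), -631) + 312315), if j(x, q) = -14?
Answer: 5*√3148187078/502 ≈ 558.85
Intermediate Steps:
A(c, F) = 95/502 (A(c, F) = -95/(-502) = -95*(-1/502) = 95/502)
√(A(j(8*(-2), -5), -631) + 312315) = √(95/502 + 312315) = √(156782225/502) = 5*√3148187078/502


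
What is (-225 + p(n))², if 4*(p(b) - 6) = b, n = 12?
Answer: 46656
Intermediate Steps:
p(b) = 6 + b/4
(-225 + p(n))² = (-225 + (6 + (¼)*12))² = (-225 + (6 + 3))² = (-225 + 9)² = (-216)² = 46656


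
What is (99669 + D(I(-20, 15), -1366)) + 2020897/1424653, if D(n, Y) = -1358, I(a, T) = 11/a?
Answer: 140061081980/1424653 ≈ 98312.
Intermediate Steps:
(99669 + D(I(-20, 15), -1366)) + 2020897/1424653 = (99669 - 1358) + 2020897/1424653 = 98311 + 2020897*(1/1424653) = 98311 + 2020897/1424653 = 140061081980/1424653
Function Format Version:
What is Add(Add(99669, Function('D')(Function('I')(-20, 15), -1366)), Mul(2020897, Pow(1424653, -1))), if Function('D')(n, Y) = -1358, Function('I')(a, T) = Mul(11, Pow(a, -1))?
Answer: Rational(140061081980, 1424653) ≈ 98312.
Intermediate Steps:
Add(Add(99669, Function('D')(Function('I')(-20, 15), -1366)), Mul(2020897, Pow(1424653, -1))) = Add(Add(99669, -1358), Mul(2020897, Pow(1424653, -1))) = Add(98311, Mul(2020897, Rational(1, 1424653))) = Add(98311, Rational(2020897, 1424653)) = Rational(140061081980, 1424653)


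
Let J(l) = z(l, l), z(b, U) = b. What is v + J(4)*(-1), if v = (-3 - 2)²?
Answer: 21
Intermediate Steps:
J(l) = l
v = 25 (v = (-5)² = 25)
v + J(4)*(-1) = 25 + 4*(-1) = 25 - 4 = 21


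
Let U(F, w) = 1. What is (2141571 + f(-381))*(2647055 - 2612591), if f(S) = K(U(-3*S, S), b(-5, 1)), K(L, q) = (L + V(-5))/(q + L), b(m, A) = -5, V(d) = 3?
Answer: 73807068480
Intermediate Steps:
K(L, q) = (3 + L)/(L + q) (K(L, q) = (L + 3)/(q + L) = (3 + L)/(L + q))
f(S) = -1 (f(S) = (3 + 1)/(1 - 5) = 4/(-4) = -1/4*4 = -1)
(2141571 + f(-381))*(2647055 - 2612591) = (2141571 - 1)*(2647055 - 2612591) = 2141570*34464 = 73807068480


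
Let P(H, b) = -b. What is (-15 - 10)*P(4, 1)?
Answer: 25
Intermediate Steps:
(-15 - 10)*P(4, 1) = (-15 - 10)*(-1*1) = -25*(-1) = 25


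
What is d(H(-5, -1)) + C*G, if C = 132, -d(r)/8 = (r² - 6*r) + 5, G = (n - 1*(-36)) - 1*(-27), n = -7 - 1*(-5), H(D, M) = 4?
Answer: 8076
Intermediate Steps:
n = -2 (n = -7 + 5 = -2)
G = 61 (G = (-2 - 1*(-36)) - 1*(-27) = (-2 + 36) + 27 = 34 + 27 = 61)
d(r) = -40 - 8*r² + 48*r (d(r) = -8*((r² - 6*r) + 5) = -8*(5 + r² - 6*r) = -40 - 8*r² + 48*r)
d(H(-5, -1)) + C*G = (-40 - 8*4² + 48*4) + 132*61 = (-40 - 8*16 + 192) + 8052 = (-40 - 128 + 192) + 8052 = 24 + 8052 = 8076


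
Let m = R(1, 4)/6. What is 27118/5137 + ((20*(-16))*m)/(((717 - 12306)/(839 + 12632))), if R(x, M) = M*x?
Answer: 45231148786/178598079 ≈ 253.26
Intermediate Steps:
m = ⅔ (m = (4*1)/6 = 4*(⅙) = ⅔ ≈ 0.66667)
27118/5137 + ((20*(-16))*m)/(((717 - 12306)/(839 + 12632))) = 27118/5137 + ((20*(-16))*(⅔))/(((717 - 12306)/(839 + 12632))) = 27118*(1/5137) + (-320*⅔)/((-11589/13471)) = 27118/5137 - 640/(3*((-11589*1/13471))) = 27118/5137 - 640/(3*(-11589/13471)) = 27118/5137 - 640/3*(-13471/11589) = 27118/5137 + 8621440/34767 = 45231148786/178598079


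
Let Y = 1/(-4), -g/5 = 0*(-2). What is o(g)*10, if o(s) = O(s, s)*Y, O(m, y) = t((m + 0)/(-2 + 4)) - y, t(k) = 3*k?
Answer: 0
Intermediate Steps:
g = 0 (g = -0*(-2) = -5*0 = 0)
O(m, y) = -y + 3*m/2 (O(m, y) = 3*((m + 0)/(-2 + 4)) - y = 3*(m/2) - y = 3*m/2 - y = -y + 3*m/2)
Y = -1/4 (Y = 1*(-1/4) = -1/4 ≈ -0.25000)
o(s) = -s/8 (o(s) = (-s + 3*s/2)*(-1/4) = (s/2)*(-1/4) = -s/8)
o(g)*10 = -1/8*0*10 = 0*10 = 0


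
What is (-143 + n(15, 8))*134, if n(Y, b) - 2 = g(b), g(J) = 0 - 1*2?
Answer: -19162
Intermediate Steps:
g(J) = -2 (g(J) = 0 - 2 = -2)
n(Y, b) = 0 (n(Y, b) = 2 - 2 = 0)
(-143 + n(15, 8))*134 = (-143 + 0)*134 = -143*134 = -19162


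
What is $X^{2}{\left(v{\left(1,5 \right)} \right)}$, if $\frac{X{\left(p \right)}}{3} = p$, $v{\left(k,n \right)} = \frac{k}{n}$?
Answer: $\frac{9}{25} \approx 0.36$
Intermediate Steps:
$X{\left(p \right)} = 3 p$
$X^{2}{\left(v{\left(1,5 \right)} \right)} = \left(3 \cdot 1 \cdot \frac{1}{5}\right)^{2} = \left(3 \cdot \frac{1}{5}\right)^{2} = \left(\frac{3}{5}\right)^{2} = \frac{9}{25}$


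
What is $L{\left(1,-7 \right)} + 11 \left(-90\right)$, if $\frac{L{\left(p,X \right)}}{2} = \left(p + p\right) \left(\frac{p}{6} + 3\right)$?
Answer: $- \frac{2932}{3} \approx -977.33$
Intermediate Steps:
$L{\left(p,X \right)} = 4 p \left(3 + \frac{p}{6}\right)$ ($L{\left(p,X \right)} = 2 \left(p + p\right) \left(\frac{p}{6} + 3\right) = 2 \cdot 2 p \left(p \frac{1}{6} + 3\right) = 2 \cdot 2 p \left(\frac{p}{6} + 3\right) = 2 \cdot 2 p \left(3 + \frac{p}{6}\right) = 4 p \left(3 + \frac{p}{6}\right)$)
$L{\left(1,-7 \right)} + 11 \left(-90\right) = \frac{2}{3} \cdot 1 \left(18 + 1\right) + 11 \left(-90\right) = \frac{2}{3} \cdot 1 \cdot 19 - 990 = \frac{38}{3} - 990 = - \frac{2932}{3}$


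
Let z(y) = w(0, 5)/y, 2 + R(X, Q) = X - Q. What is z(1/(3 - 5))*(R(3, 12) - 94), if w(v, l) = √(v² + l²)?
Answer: 1050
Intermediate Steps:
R(X, Q) = -2 + X - Q (R(X, Q) = -2 + (X - Q) = -2 + X - Q)
w(v, l) = √(l² + v²)
z(y) = 5/y (z(y) = √(5² + 0²)/y = √(25 + 0)/y = √25/y = 5/y)
z(1/(3 - 5))*(R(3, 12) - 94) = (5/(1/(3 - 5)))*((-2 + 3 - 1*12) - 94) = (5/(1/(-2)))*((-2 + 3 - 12) - 94) = (5/(-½))*(-11 - 94) = (5*(-2))*(-105) = -10*(-105) = 1050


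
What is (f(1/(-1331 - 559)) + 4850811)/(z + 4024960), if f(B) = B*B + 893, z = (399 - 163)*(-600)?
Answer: 17330771858401/13871750256000 ≈ 1.2494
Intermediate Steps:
z = -141600 (z = 236*(-600) = -141600)
f(B) = 893 + B**2 (f(B) = B**2 + 893 = 893 + B**2)
(f(1/(-1331 - 559)) + 4850811)/(z + 4024960) = ((893 + (1/(-1331 - 559))**2) + 4850811)/(-141600 + 4024960) = ((893 + (1/(-1890))**2) + 4850811)/3883360 = ((893 + (-1/1890)**2) + 4850811)*(1/3883360) = ((893 + 1/3572100) + 4850811)*(1/3883360) = (3189885301/3572100 + 4850811)*(1/3883360) = (17330771858401/3572100)*(1/3883360) = 17330771858401/13871750256000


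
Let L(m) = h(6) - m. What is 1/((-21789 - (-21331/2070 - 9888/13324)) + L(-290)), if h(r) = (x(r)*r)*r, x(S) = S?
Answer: -6895170/146673732509 ≈ -4.7010e-5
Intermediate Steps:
h(r) = r³ (h(r) = (r*r)*r = r²*r = r³)
L(m) = 216 - m (L(m) = 6³ - m = 216 - m)
1/((-21789 - (-21331/2070 - 9888/13324)) + L(-290)) = 1/((-21789 - (-21331/2070 - 9888/13324)) + (216 - 1*(-290))) = 1/((-21789 - (-21331*1/2070 - 9888*1/13324)) + (216 + 290)) = 1/((-21789 - (-21331/2070 - 2472/3331)) + 506) = 1/((-21789 - 1*(-76170601/6895170)) + 506) = 1/((-21789 + 76170601/6895170) + 506) = 1/(-150162688529/6895170 + 506) = 1/(-146673732509/6895170) = -6895170/146673732509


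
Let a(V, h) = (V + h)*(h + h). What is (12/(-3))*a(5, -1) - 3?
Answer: 29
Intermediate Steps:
a(V, h) = 2*h*(V + h) (a(V, h) = (V + h)*(2*h) = 2*h*(V + h))
(12/(-3))*a(5, -1) - 3 = (12/(-3))*(2*(-1)*(5 - 1)) - 3 = (12*(-1/3))*(2*(-1)*4) - 3 = -4*(-8) - 3 = 32 - 3 = 29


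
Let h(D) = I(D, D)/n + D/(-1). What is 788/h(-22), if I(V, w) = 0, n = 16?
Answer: 394/11 ≈ 35.818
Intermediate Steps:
h(D) = -D (h(D) = 0/16 + D/(-1) = 0*(1/16) + D*(-1) = 0 - D = -D)
788/h(-22) = 788/((-1*(-22))) = 788/22 = 788*(1/22) = 394/11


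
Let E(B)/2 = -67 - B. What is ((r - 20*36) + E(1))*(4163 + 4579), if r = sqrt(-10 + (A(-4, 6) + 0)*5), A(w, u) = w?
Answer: -7483152 + 8742*I*sqrt(30) ≈ -7.4832e+6 + 47882.0*I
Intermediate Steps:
E(B) = -134 - 2*B (E(B) = 2*(-67 - B) = -134 - 2*B)
r = I*sqrt(30) (r = sqrt(-10 + (-4 + 0)*5) = sqrt(-10 - 4*5) = sqrt(-10 - 20) = sqrt(-30) = I*sqrt(30) ≈ 5.4772*I)
((r - 20*36) + E(1))*(4163 + 4579) = ((I*sqrt(30) - 20*36) + (-134 - 2*1))*(4163 + 4579) = ((I*sqrt(30) - 720) + (-134 - 2))*8742 = ((-720 + I*sqrt(30)) - 136)*8742 = (-856 + I*sqrt(30))*8742 = -7483152 + 8742*I*sqrt(30)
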